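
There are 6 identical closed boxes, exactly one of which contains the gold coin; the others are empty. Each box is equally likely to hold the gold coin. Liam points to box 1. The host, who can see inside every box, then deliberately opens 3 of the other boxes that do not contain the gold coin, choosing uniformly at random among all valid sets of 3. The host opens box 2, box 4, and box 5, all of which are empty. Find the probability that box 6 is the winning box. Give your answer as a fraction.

Consider each possible location of the gold coin in turn.
If it is in box 1 (prior 1/6): the host has 10 equally likely choices, so probability 1/10; weight (1/6)·(1/10) = 1/60.
If it is in any of boxes 2, 4, and 5 (prior 1/6 each): that box was opened and seen not to hold the prize — ruled out; weight (1/6)·0 = 0 each.
If it is in either of boxes 3 and 6 (prior 1/6 each): the host has 4 equally likely choices, so probability 1/4; weight (1/6)·(1/4) = 1/24 each.
The weights sum to 1/10.
So P(the gold coin in box 6 | the host opened box 2, box 4, and box 5) = (1/24) / (1/10) = 5/12.

5/12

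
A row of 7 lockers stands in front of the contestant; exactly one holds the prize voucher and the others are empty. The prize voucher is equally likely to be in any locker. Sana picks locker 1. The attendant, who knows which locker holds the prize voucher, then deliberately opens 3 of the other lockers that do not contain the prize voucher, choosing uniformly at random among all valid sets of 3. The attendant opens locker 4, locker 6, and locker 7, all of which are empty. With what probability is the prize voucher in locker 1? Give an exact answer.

1/7

Apply Bayes' rule, conditioning on where the prize voucher actually is.
If it is in locker 1 (prior 1/7): the attendant has 20 equally likely choices, so probability 1/20; weight (1/7)·(1/20) = 1/140.
If it is in any of lockers 2, 3, and 5 (prior 1/7 each): the attendant has 10 equally likely choices, so probability 1/10; weight (1/7)·(1/10) = 1/70 each.
If it is in any of lockers 4, 6, and 7 (prior 1/7 each): that locker was opened and seen not to hold the prize — ruled out; weight (1/7)·0 = 0 each.
The weights sum to 1/20.
So P(the prize voucher in locker 1 | the attendant opened locker 4, locker 6, and locker 7) = (1/140) / (1/20) = 1/7.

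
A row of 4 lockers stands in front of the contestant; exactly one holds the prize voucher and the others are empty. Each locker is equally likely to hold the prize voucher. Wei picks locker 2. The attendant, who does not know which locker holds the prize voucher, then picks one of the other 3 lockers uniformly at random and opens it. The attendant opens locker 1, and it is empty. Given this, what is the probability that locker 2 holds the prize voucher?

Condition on the true location of the prize voucher.
If it is in locker 1 (prior 1/4): the attendant opened locker 1, so this case is ruled out; weight (1/4)·0 = 0.
If it is in any of lockers 2, 3, and 4 (prior 1/4 each): the attendant picks locker 1 with probability 1/3 regardless, and it is not the prize; weight (1/4)·(1/3) = 1/12 each.
The weights sum to 1/4.
So P(the prize voucher in locker 2 | the attendant opened locker 1) = (1/12) / (1/4) = 1/3.

1/3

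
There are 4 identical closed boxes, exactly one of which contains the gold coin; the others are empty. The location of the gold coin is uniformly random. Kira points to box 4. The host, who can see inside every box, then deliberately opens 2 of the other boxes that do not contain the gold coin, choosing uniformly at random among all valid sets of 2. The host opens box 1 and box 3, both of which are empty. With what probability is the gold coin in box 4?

Apply Bayes' rule, conditioning on where the gold coin actually is.
If it is in either of boxes 1 and 3 (prior 1/4 each): that box was opened and seen not to hold the prize — ruled out; weight (1/4)·0 = 0 each.
If it is in box 2 (prior 1/4): the host has no choice, probability 1; weight (1/4)·1 = 1/4.
If it is in box 4 (prior 1/4): the host has 3 equally likely choices, so probability 1/3; weight (1/4)·(1/3) = 1/12.
The weights sum to 1/3.
So P(the gold coin in box 4 | the host opened box 1 and box 3) = (1/12) / (1/3) = 1/4.

1/4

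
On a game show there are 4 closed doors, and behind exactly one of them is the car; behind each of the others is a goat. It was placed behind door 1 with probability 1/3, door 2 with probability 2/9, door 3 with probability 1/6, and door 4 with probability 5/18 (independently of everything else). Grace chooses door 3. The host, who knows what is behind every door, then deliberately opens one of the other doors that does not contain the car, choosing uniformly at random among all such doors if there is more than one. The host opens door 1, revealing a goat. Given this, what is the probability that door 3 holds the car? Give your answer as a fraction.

Consider each possible location of the car in turn.
If it is behind door 1 (prior 1/3): the host opened door 1, so this case is ruled out; weight (1/3)·0 = 0.
If it is behind door 2 (prior 2/9): the host has 2 equally likely choices, so probability 1/2; weight (2/9)·(1/2) = 1/9.
If it is behind door 3 (prior 1/6): the host has 3 equally likely choices, so probability 1/3; weight (1/6)·(1/3) = 1/18.
If it is behind door 4 (prior 5/18): the host has 2 equally likely choices, so probability 1/2; weight (5/18)·(1/2) = 5/36.
The weights sum to 11/36.
So P(the car behind door 3 | the host opened door 1) = (1/18) / (11/36) = 2/11.

2/11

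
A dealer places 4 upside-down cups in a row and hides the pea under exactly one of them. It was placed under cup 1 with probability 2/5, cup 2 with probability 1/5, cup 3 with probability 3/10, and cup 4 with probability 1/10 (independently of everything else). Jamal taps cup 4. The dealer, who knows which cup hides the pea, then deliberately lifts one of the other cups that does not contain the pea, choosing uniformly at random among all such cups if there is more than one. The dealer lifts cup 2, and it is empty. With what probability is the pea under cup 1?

12/23

Apply Bayes' rule, conditioning on where the pea actually is.
If it is under cup 1 (prior 2/5): the dealer has 2 equally likely choices, so probability 1/2; weight (2/5)·(1/2) = 1/5.
If it is under cup 2 (prior 1/5): the dealer opened cup 2, so this case is ruled out; weight (1/5)·0 = 0.
If it is under cup 3 (prior 3/10): the dealer has 2 equally likely choices, so probability 1/2; weight (3/10)·(1/2) = 3/20.
If it is under cup 4 (prior 1/10): the dealer has 3 equally likely choices, so probability 1/3; weight (1/10)·(1/3) = 1/30.
The weights sum to 23/60.
So P(the pea under cup 1 | the dealer opened cup 2) = (1/5) / (23/60) = 12/23.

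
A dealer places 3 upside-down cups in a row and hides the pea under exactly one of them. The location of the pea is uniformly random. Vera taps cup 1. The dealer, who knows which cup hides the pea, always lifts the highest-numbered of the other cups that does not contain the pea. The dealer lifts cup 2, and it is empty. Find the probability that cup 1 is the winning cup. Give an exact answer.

0

Apply Bayes' rule, conditioning on where the pea actually is.
If it is under cup 1 (prior 1/3): the dealer would have opened cup 3 instead, probability 0; weight (1/3)·0 = 0.
If it is under cup 2 (prior 1/3): the dealer opened cup 2, so this case is ruled out; weight (1/3)·0 = 0.
If it is under cup 3 (prior 1/3): cup 2 is the highest-numbered option available, probability 1; weight (1/3)·1 = 1/3.
The weights sum to 1/3.
So P(the pea under cup 1 | the dealer opened cup 2) = 0 / (1/3) = 0.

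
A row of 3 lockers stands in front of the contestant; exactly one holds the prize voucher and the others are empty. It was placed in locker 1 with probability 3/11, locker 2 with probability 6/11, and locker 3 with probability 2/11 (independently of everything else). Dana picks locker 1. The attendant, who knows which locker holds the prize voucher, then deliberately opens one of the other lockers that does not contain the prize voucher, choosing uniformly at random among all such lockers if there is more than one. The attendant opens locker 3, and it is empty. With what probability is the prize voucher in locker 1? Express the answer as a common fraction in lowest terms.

Consider each possible location of the prize voucher in turn.
If it is in locker 1 (prior 3/11): the attendant has 2 equally likely choices, so probability 1/2; weight (3/11)·(1/2) = 3/22.
If it is in locker 2 (prior 6/11): the attendant has no choice, probability 1; weight (6/11)·1 = 6/11.
If it is in locker 3 (prior 2/11): the attendant opened locker 3, so this case is ruled out; weight (2/11)·0 = 0.
The weights sum to 15/22.
So P(the prize voucher in locker 1 | the attendant opened locker 3) = (3/22) / (15/22) = 1/5.

1/5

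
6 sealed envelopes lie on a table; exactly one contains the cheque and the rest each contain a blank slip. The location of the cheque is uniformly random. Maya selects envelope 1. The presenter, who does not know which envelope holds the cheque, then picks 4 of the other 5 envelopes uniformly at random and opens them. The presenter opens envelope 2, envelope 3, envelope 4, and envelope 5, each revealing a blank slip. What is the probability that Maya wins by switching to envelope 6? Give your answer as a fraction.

1/2

Because the presenter chose which envelopes to open without knowing where the cheque is, the choice is independent of the prize location. Learning that none of the 4 opened envelopes holds the cheque simply rules out those 4 locations and leaves the remaining 2 envelopes still equally likely by symmetry.
So P(the cheque in envelope 6) = 1/2.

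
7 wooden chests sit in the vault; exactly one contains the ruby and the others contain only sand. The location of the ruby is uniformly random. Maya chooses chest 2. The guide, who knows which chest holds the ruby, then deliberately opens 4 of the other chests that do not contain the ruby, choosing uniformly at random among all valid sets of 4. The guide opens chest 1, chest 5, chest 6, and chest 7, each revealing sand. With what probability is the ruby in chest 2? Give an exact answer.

Apply Bayes' rule, conditioning on where the ruby actually is.
If it is in any of chests 1, 5, 6, and 7 (prior 1/7 each): that chest was opened and seen not to hold the prize — ruled out; weight (1/7)·0 = 0 each.
If it is in chest 2 (prior 1/7): the guide has 15 equally likely choices, so probability 1/15; weight (1/7)·(1/15) = 1/105.
If it is in either of chests 3 and 4 (prior 1/7 each): the guide has 5 equally likely choices, so probability 1/5; weight (1/7)·(1/5) = 1/35 each.
The weights sum to 1/15.
So P(the ruby in chest 2 | the guide opened chest 1, chest 5, chest 6, and chest 7) = (1/105) / (1/15) = 1/7.

1/7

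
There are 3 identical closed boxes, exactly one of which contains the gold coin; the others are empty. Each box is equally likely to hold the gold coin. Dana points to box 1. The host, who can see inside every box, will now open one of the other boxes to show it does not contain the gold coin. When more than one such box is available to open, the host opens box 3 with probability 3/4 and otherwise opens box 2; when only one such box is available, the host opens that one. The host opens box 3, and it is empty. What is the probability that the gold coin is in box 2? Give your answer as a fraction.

Apply Bayes' rule, conditioning on where the gold coin actually is.
If it is in box 1 (prior 1/3): box 3 is available, opened with probability 3/4; weight (1/3)·(3/4) = 1/4.
If it is in box 2 (prior 1/3): only box 3 is available, probability 1; weight (1/3)·1 = 1/3.
If it is in box 3 (prior 1/3): the host opened box 3, so this case is ruled out; weight (1/3)·0 = 0.
The weights sum to 7/12.
So P(the gold coin in box 2 | the host opened box 3) = (1/3) / (7/12) = 4/7.

4/7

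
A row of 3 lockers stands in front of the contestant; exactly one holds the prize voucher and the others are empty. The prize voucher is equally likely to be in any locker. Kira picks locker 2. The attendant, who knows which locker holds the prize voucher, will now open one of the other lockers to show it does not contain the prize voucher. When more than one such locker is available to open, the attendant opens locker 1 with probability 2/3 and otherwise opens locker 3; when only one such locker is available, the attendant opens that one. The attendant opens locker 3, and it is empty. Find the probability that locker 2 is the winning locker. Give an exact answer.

Condition on the true location of the prize voucher.
If it is in locker 1 (prior 1/3): only locker 3 is available, probability 1; weight (1/3)·1 = 1/3.
If it is in locker 2 (prior 1/3): locker 1 is available but not opened, probability 1/3; weight (1/3)·(1/3) = 1/9.
If it is in locker 3 (prior 1/3): the attendant opened locker 3, so this case is ruled out; weight (1/3)·0 = 0.
The weights sum to 4/9.
So P(the prize voucher in locker 2 | the attendant opened locker 3) = (1/9) / (4/9) = 1/4.

1/4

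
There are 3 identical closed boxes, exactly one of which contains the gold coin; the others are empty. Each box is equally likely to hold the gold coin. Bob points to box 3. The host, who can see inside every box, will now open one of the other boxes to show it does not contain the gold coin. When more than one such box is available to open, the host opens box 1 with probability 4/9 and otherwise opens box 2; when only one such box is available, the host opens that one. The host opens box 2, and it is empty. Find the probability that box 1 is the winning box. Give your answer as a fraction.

9/14

Consider each possible location of the gold coin in turn.
If it is in box 1 (prior 1/3): only box 2 is available, probability 1; weight (1/3)·1 = 1/3.
If it is in box 2 (prior 1/3): the host opened box 2, so this case is ruled out; weight (1/3)·0 = 0.
If it is in box 3 (prior 1/3): box 1 is available but not opened, probability 5/9; weight (1/3)·(5/9) = 5/27.
The weights sum to 14/27.
So P(the gold coin in box 1 | the host opened box 2) = (1/3) / (14/27) = 9/14.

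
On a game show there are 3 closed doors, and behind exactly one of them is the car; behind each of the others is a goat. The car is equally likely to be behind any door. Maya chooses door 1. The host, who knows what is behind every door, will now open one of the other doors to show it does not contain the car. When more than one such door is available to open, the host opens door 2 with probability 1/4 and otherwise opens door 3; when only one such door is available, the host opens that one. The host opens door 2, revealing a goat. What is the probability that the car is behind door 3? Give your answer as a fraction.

4/5

Consider each possible location of the car in turn.
If it is behind door 1 (prior 1/3): door 2 is available, opened with probability 1/4; weight (1/3)·(1/4) = 1/12.
If it is behind door 2 (prior 1/3): the host opened door 2, so this case is ruled out; weight (1/3)·0 = 0.
If it is behind door 3 (prior 1/3): only door 2 is available, probability 1; weight (1/3)·1 = 1/3.
The weights sum to 5/12.
So P(the car behind door 3 | the host opened door 2) = (1/3) / (5/12) = 4/5.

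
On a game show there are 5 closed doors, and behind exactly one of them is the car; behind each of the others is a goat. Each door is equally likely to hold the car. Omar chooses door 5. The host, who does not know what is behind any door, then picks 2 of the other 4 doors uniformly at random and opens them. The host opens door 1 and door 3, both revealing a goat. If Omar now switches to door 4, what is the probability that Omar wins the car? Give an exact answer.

Because the host chose which doors to open without knowing where the car is, the choice is independent of the prize location. Learning that none of the 2 opened doors holds the car simply rules out those 2 locations and leaves the remaining 3 doors still equally likely by symmetry.
So P(the car behind door 4) = 1/3.

1/3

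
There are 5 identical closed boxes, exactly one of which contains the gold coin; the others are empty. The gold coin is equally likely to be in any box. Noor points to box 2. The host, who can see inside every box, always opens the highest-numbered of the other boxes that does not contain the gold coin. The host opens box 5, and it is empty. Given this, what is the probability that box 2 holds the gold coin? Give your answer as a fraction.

Consider each possible location of the gold coin in turn.
If it is in any of boxes 1, 2, 3, and 4 (prior 1/5 each): box 5 is the highest-numbered option available, probability 1; weight (1/5)·1 = 1/5 each.
If it is in box 5 (prior 1/5): the host opened box 5, so this case is ruled out; weight (1/5)·0 = 0.
The weights sum to 4/5.
So P(the gold coin in box 2 | the host opened box 5) = (1/5) / (4/5) = 1/4.

1/4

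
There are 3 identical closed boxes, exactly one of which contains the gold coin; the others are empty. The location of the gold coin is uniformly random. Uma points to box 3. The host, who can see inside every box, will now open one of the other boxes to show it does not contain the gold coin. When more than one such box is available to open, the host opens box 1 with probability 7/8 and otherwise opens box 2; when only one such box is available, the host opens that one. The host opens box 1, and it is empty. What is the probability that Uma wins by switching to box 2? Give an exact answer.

Condition on the true location of the gold coin.
If it is in box 1 (prior 1/3): the host opened box 1, so this case is ruled out; weight (1/3)·0 = 0.
If it is in box 2 (prior 1/3): only box 1 is available, probability 1; weight (1/3)·1 = 1/3.
If it is in box 3 (prior 1/3): box 1 is available, opened with probability 7/8; weight (1/3)·(7/8) = 7/24.
The weights sum to 5/8.
So P(the gold coin in box 2 | the host opened box 1) = (1/3) / (5/8) = 8/15.

8/15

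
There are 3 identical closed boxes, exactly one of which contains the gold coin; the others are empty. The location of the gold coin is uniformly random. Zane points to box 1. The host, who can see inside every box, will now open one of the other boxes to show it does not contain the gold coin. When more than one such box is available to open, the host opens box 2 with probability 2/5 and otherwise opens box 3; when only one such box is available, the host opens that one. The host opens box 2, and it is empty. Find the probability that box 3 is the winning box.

Condition on the true location of the gold coin.
If it is in box 1 (prior 1/3): box 2 is available, opened with probability 2/5; weight (1/3)·(2/5) = 2/15.
If it is in box 2 (prior 1/3): the host opened box 2, so this case is ruled out; weight (1/3)·0 = 0.
If it is in box 3 (prior 1/3): only box 2 is available, probability 1; weight (1/3)·1 = 1/3.
The weights sum to 7/15.
So P(the gold coin in box 3 | the host opened box 2) = (1/3) / (7/15) = 5/7.

5/7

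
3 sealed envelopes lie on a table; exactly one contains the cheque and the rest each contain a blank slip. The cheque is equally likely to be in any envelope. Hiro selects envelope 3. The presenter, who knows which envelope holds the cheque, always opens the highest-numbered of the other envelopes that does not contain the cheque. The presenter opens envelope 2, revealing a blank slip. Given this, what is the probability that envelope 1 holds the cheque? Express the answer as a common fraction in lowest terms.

1/2

Apply Bayes' rule, conditioning on where the cheque actually is.
If it is in either of envelopes 1 and 3 (prior 1/3 each): envelope 2 is the highest-numbered option available, probability 1; weight (1/3)·1 = 1/3 each.
If it is in envelope 2 (prior 1/3): the presenter opened envelope 2, so this case is ruled out; weight (1/3)·0 = 0.
The weights sum to 2/3.
So P(the cheque in envelope 1 | the presenter opened envelope 2) = (1/3) / (2/3) = 1/2.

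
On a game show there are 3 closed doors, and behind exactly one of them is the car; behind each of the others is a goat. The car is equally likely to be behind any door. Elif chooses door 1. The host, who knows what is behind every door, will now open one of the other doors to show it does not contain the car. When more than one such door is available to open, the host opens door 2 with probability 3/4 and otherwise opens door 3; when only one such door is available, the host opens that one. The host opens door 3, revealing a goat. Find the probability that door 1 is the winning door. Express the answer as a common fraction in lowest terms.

1/5

Apply Bayes' rule, conditioning on where the car actually is.
If it is behind door 1 (prior 1/3): door 2 is available but not opened, probability 1/4; weight (1/3)·(1/4) = 1/12.
If it is behind door 2 (prior 1/3): only door 3 is available, probability 1; weight (1/3)·1 = 1/3.
If it is behind door 3 (prior 1/3): the host opened door 3, so this case is ruled out; weight (1/3)·0 = 0.
The weights sum to 5/12.
So P(the car behind door 1 | the host opened door 3) = (1/12) / (5/12) = 1/5.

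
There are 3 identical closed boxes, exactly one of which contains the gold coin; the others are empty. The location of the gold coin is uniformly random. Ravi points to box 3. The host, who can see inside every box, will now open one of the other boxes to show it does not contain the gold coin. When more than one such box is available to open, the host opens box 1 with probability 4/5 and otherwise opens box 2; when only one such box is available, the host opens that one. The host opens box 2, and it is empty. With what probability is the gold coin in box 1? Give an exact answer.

5/6

Apply Bayes' rule, conditioning on where the gold coin actually is.
If it is in box 1 (prior 1/3): only box 2 is available, probability 1; weight (1/3)·1 = 1/3.
If it is in box 2 (prior 1/3): the host opened box 2, so this case is ruled out; weight (1/3)·0 = 0.
If it is in box 3 (prior 1/3): box 1 is available but not opened, probability 1/5; weight (1/3)·(1/5) = 1/15.
The weights sum to 2/5.
So P(the gold coin in box 1 | the host opened box 2) = (1/3) / (2/5) = 5/6.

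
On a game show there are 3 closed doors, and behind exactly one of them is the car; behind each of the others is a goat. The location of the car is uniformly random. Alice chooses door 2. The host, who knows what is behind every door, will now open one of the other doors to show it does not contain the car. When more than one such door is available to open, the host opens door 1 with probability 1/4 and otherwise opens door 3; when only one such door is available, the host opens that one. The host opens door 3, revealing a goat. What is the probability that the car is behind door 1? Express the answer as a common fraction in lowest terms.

Condition on the true location of the car.
If it is behind door 1 (prior 1/3): only door 3 is available, probability 1; weight (1/3)·1 = 1/3.
If it is behind door 2 (prior 1/3): door 1 is available but not opened, probability 3/4; weight (1/3)·(3/4) = 1/4.
If it is behind door 3 (prior 1/3): the host opened door 3, so this case is ruled out; weight (1/3)·0 = 0.
The weights sum to 7/12.
So P(the car behind door 1 | the host opened door 3) = (1/3) / (7/12) = 4/7.

4/7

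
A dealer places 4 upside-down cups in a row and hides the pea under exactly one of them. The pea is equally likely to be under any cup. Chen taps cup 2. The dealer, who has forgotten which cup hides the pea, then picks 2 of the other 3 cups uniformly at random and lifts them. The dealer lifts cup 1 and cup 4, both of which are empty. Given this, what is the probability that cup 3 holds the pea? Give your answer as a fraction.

Consider each possible location of the pea in turn.
If it is under either of cups 1 and 4 (prior 1/4 each): that cup was opened and seen not to hold the prize — ruled out; weight (1/4)·0 = 0 each.
If it is under either of cups 2 and 3 (prior 1/4 each): the dealer picks exactly this set with probability 1/3 regardless, and none is the prize; weight (1/4)·(1/3) = 1/12 each.
The weights sum to 1/6.
So P(the pea under cup 3 | the dealer opened cup 1 and cup 4) = (1/12) / (1/6) = 1/2.

1/2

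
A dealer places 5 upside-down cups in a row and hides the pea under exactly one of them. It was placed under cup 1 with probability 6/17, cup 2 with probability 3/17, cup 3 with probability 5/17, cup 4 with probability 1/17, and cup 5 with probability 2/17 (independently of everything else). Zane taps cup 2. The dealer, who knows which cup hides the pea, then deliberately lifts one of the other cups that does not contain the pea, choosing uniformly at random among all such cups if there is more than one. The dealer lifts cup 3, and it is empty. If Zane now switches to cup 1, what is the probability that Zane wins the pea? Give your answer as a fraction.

Condition on the true location of the pea.
If it is under cup 1 (prior 6/17): the dealer has 3 equally likely choices, so probability 1/3; weight (6/17)·(1/3) = 2/17.
If it is under cup 2 (prior 3/17): the dealer has 4 equally likely choices, so probability 1/4; weight (3/17)·(1/4) = 3/68.
If it is under cup 3 (prior 5/17): the dealer opened cup 3, so this case is ruled out; weight (5/17)·0 = 0.
If it is under cup 4 (prior 1/17): the dealer has 3 equally likely choices, so probability 1/3; weight (1/17)·(1/3) = 1/51.
If it is under cup 5 (prior 2/17): the dealer has 3 equally likely choices, so probability 1/3; weight (2/17)·(1/3) = 2/51.
The weights sum to 15/68.
So P(the pea under cup 1 | the dealer opened cup 3) = (2/17) / (15/68) = 8/15.

8/15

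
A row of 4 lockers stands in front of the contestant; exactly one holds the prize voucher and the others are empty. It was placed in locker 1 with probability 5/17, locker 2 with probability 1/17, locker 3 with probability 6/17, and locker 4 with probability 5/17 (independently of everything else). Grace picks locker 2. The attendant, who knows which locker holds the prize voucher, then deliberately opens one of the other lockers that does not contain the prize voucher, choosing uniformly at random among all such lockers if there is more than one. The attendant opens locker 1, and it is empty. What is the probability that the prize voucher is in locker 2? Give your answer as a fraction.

Apply Bayes' rule, conditioning on where the prize voucher actually is.
If it is in locker 1 (prior 5/17): the attendant opened locker 1, so this case is ruled out; weight (5/17)·0 = 0.
If it is in locker 2 (prior 1/17): the attendant has 3 equally likely choices, so probability 1/3; weight (1/17)·(1/3) = 1/51.
If it is in locker 3 (prior 6/17): the attendant has 2 equally likely choices, so probability 1/2; weight (6/17)·(1/2) = 3/17.
If it is in locker 4 (prior 5/17): the attendant has 2 equally likely choices, so probability 1/2; weight (5/17)·(1/2) = 5/34.
The weights sum to 35/102.
So P(the prize voucher in locker 2 | the attendant opened locker 1) = (1/51) / (35/102) = 2/35.

2/35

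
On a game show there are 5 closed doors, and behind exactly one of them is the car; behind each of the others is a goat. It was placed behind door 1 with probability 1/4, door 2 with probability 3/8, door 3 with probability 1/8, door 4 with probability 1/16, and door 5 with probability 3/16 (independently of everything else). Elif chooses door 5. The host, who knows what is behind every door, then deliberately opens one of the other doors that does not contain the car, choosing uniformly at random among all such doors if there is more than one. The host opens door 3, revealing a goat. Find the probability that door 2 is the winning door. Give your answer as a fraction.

24/53

Apply Bayes' rule, conditioning on where the car actually is.
If it is behind door 1 (prior 1/4): the host has 3 equally likely choices, so probability 1/3; weight (1/4)·(1/3) = 1/12.
If it is behind door 2 (prior 3/8): the host has 3 equally likely choices, so probability 1/3; weight (3/8)·(1/3) = 1/8.
If it is behind door 3 (prior 1/8): the host opened door 3, so this case is ruled out; weight (1/8)·0 = 0.
If it is behind door 4 (prior 1/16): the host has 3 equally likely choices, so probability 1/3; weight (1/16)·(1/3) = 1/48.
If it is behind door 5 (prior 3/16): the host has 4 equally likely choices, so probability 1/4; weight (3/16)·(1/4) = 3/64.
The weights sum to 53/192.
So P(the car behind door 2 | the host opened door 3) = (1/8) / (53/192) = 24/53.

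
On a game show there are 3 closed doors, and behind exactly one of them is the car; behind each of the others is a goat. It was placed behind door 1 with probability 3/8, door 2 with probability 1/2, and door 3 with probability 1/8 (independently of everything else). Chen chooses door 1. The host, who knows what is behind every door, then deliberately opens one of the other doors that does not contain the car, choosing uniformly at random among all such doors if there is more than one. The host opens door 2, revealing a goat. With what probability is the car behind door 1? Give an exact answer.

3/5

Apply Bayes' rule, conditioning on where the car actually is.
If it is behind door 1 (prior 3/8): the host has 2 equally likely choices, so probability 1/2; weight (3/8)·(1/2) = 3/16.
If it is behind door 2 (prior 1/2): the host opened door 2, so this case is ruled out; weight (1/2)·0 = 0.
If it is behind door 3 (prior 1/8): the host has no choice, probability 1; weight (1/8)·1 = 1/8.
The weights sum to 5/16.
So P(the car behind door 1 | the host opened door 2) = (3/16) / (5/16) = 3/5.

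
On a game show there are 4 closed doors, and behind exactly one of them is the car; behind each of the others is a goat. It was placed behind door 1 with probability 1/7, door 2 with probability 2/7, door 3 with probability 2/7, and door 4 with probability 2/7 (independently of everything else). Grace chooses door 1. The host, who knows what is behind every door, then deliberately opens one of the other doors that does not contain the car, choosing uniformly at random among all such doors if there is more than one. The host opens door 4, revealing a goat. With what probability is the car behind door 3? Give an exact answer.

3/7

Apply Bayes' rule, conditioning on where the car actually is.
If it is behind door 1 (prior 1/7): the host has 3 equally likely choices, so probability 1/3; weight (1/7)·(1/3) = 1/21.
If it is behind either of doors 2 and 3 (prior 2/7 each): the host has 2 equally likely choices, so probability 1/2; weight (2/7)·(1/2) = 1/7 each.
If it is behind door 4 (prior 2/7): the host opened door 4, so this case is ruled out; weight (2/7)·0 = 0.
The weights sum to 1/3.
So P(the car behind door 3 | the host opened door 4) = (1/7) / (1/3) = 3/7.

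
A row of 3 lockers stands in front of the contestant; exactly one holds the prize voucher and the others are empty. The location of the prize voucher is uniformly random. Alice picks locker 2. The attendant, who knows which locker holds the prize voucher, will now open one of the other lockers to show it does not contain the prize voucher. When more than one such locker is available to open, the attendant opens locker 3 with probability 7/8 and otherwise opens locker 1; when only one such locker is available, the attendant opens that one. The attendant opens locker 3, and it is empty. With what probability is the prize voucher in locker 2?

Apply Bayes' rule, conditioning on where the prize voucher actually is.
If it is in locker 1 (prior 1/3): only locker 3 is available, probability 1; weight (1/3)·1 = 1/3.
If it is in locker 2 (prior 1/3): locker 3 is available, opened with probability 7/8; weight (1/3)·(7/8) = 7/24.
If it is in locker 3 (prior 1/3): the attendant opened locker 3, so this case is ruled out; weight (1/3)·0 = 0.
The weights sum to 5/8.
So P(the prize voucher in locker 2 | the attendant opened locker 3) = (7/24) / (5/8) = 7/15.

7/15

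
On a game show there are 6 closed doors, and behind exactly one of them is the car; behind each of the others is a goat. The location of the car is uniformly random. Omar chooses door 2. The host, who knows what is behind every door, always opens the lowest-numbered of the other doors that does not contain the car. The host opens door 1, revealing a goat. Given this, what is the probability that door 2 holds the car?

Apply Bayes' rule, conditioning on where the car actually is.
If it is behind door 1 (prior 1/6): the host opened door 1, so this case is ruled out; weight (1/6)·0 = 0.
If it is behind any of doors 2, 3, 4, 5, and 6 (prior 1/6 each): door 1 is the lowest-numbered option available, probability 1; weight (1/6)·1 = 1/6 each.
The weights sum to 5/6.
So P(the car behind door 2 | the host opened door 1) = (1/6) / (5/6) = 1/5.

1/5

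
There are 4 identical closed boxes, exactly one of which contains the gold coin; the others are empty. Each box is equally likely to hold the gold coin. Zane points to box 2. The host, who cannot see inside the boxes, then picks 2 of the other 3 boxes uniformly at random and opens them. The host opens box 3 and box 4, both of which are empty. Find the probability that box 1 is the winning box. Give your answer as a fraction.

Consider each possible location of the gold coin in turn.
If it is in either of boxes 1 and 2 (prior 1/4 each): the host picks exactly this set with probability 1/3 regardless, and none is the prize; weight (1/4)·(1/3) = 1/12 each.
If it is in either of boxes 3 and 4 (prior 1/4 each): that box was opened and seen not to hold the prize — ruled out; weight (1/4)·0 = 0 each.
The weights sum to 1/6.
So P(the gold coin in box 1 | the host opened box 3 and box 4) = (1/12) / (1/6) = 1/2.

1/2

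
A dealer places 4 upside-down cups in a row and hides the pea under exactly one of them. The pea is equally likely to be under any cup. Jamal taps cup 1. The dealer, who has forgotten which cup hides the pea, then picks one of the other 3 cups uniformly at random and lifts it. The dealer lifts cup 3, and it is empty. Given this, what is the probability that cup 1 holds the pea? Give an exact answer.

Because the dealer chose which cup to lift without knowing where the pea is, the choice is independent of the prize location. Learning that cup 3 does not hold the pea simply rules out that one location and leaves the remaining 3 cups still equally likely by symmetry.
So P(the pea under cup 1) = 1/3.

1/3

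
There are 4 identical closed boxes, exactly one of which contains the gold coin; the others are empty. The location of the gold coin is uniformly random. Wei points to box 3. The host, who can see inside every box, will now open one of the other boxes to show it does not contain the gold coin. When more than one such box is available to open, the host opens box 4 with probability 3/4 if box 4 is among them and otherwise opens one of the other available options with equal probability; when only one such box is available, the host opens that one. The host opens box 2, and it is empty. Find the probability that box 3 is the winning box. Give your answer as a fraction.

Condition on the true location of the gold coin.
If it is in box 1 (prior 1/4): box 4 is available but not opened, probability 1/4; weight (1/4)·(1/4) = 1/16.
If it is in box 2 (prior 1/4): the host opened box 2, so this case is ruled out; weight (1/4)·0 = 0.
If it is in box 3 (prior 1/4): box 4 is available but not opened; box 2 gets probability (1 − 3/4)/2 = 1/8; weight (1/4)·(1/8) = 1/32.
If it is in box 4 (prior 1/4): box 4 holds the prize so is unavailable; the host chooses uniformly among the 2 others, probability 1/2; weight (1/4)·(1/2) = 1/8.
The weights sum to 7/32.
So P(the gold coin in box 3 | the host opened box 2) = (1/32) / (7/32) = 1/7.

1/7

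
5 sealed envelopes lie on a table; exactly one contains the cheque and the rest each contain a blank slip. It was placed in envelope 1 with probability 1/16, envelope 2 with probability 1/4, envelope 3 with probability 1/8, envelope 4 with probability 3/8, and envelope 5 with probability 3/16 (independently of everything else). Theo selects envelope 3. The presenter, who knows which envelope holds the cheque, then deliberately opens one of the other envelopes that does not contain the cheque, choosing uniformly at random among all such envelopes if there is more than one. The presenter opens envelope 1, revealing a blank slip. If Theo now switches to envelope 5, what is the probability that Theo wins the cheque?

Apply Bayes' rule, conditioning on where the cheque actually is.
If it is in envelope 1 (prior 1/16): the presenter opened envelope 1, so this case is ruled out; weight (1/16)·0 = 0.
If it is in envelope 2 (prior 1/4): the presenter has 3 equally likely choices, so probability 1/3; weight (1/4)·(1/3) = 1/12.
If it is in envelope 3 (prior 1/8): the presenter has 4 equally likely choices, so probability 1/4; weight (1/8)·(1/4) = 1/32.
If it is in envelope 4 (prior 3/8): the presenter has 3 equally likely choices, so probability 1/3; weight (3/8)·(1/3) = 1/8.
If it is in envelope 5 (prior 3/16): the presenter has 3 equally likely choices, so probability 1/3; weight (3/16)·(1/3) = 1/16.
The weights sum to 29/96.
So P(the cheque in envelope 5 | the presenter opened envelope 1) = (1/16) / (29/96) = 6/29.

6/29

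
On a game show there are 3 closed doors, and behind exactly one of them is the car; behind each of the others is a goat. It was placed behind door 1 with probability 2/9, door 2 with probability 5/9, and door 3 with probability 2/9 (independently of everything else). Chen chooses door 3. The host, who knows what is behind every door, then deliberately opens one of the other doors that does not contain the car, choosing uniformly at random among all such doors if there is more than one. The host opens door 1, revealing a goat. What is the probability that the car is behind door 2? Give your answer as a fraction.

5/6

Apply Bayes' rule, conditioning on where the car actually is.
If it is behind door 1 (prior 2/9): the host opened door 1, so this case is ruled out; weight (2/9)·0 = 0.
If it is behind door 2 (prior 5/9): the host has no choice, probability 1; weight (5/9)·1 = 5/9.
If it is behind door 3 (prior 2/9): the host has 2 equally likely choices, so probability 1/2; weight (2/9)·(1/2) = 1/9.
The weights sum to 2/3.
So P(the car behind door 2 | the host opened door 1) = (5/9) / (2/3) = 5/6.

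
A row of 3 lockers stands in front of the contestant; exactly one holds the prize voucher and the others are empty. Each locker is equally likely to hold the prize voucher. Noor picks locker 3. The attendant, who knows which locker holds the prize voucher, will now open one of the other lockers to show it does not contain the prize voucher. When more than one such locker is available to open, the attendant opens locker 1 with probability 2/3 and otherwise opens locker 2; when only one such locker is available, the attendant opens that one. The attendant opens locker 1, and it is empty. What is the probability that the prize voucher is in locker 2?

Consider each possible location of the prize voucher in turn.
If it is in locker 1 (prior 1/3): the attendant opened locker 1, so this case is ruled out; weight (1/3)·0 = 0.
If it is in locker 2 (prior 1/3): only locker 1 is available, probability 1; weight (1/3)·1 = 1/3.
If it is in locker 3 (prior 1/3): locker 1 is available, opened with probability 2/3; weight (1/3)·(2/3) = 2/9.
The weights sum to 5/9.
So P(the prize voucher in locker 2 | the attendant opened locker 1) = (1/3) / (5/9) = 3/5.

3/5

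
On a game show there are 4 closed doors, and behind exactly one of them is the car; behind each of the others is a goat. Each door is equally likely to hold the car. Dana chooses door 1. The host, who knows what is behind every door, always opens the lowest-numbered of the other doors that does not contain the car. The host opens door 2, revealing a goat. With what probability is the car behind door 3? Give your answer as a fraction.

Consider each possible location of the car in turn.
If it is behind any of doors 1, 3, and 4 (prior 1/4 each): door 2 is the lowest-numbered option available, probability 1; weight (1/4)·1 = 1/4 each.
If it is behind door 2 (prior 1/4): the host opened door 2, so this case is ruled out; weight (1/4)·0 = 0.
The weights sum to 3/4.
So P(the car behind door 3 | the host opened door 2) = (1/4) / (3/4) = 1/3.

1/3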